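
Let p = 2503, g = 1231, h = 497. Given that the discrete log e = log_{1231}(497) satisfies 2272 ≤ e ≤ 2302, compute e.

2278

Compute 1231^2272 mod 2503 = 1558, then multiply by 1231 repeatedly:
  1231^2272=1558  1231^2273=600  1231^2274=215  1231^2275=1850  1231^2276=2123
  1231^2277=281  1231^2278=497
Found 497 at exponent 2278.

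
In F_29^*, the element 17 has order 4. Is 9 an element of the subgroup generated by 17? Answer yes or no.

no

⟨17⟩ has order 4; its elements mod 29 are {1, 12, 17, 28}.
9 is not in this set.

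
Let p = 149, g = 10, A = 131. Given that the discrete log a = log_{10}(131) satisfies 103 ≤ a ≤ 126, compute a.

Compute 10^103 mod 149 = 111, then multiply by 10 repeatedly:
  10^103=111  10^104=67  10^105=74  10^106=144  10^107=99
  10^108=96  10^109=66  10^110=64  10^111=44  10^112=142
  10^113=79  10^114=45  10^115=3  10^116=30  10^117=2
  10^118=20  10^119=51  10^120=63  10^121=34  10^122=42
  10^123=122  10^124=28  10^125=131
Found 131 at exponent 125.

125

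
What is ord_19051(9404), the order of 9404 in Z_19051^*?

6350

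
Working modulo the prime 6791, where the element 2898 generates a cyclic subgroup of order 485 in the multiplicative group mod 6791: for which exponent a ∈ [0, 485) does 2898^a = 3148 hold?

Baby-step giant-step with m = ceil(sqrt(485)) = 23.
Baby table (2898^j mod 6791 for j=0..22):
  0:1  1:2898  2:4728  3:4297  4:4803  5:4335  6:6271  7:642
  8:6573  9:6590  10:1528  11:412  12:5551  13:5710  14:4704  15:2655
  16:6778  17:3072  18:6446  19:5258  20:5471  21:4764  22:6760
Giant step factor: 2898^(-23) ≡ 2450 (mod 6791).
Scan 3148·2450^i mod 6791 for i = 0, 1, …:
  i=0: 3148   i=1: 4815   i=2: 783   i=3: 3288
  i=4: 1474   i=5: 5279   i=6: 3486   i=7: 4413
  i=8: 578   i=9: 3572     …   i=14: 6758
  i=15: 642
Match at i=15, j=7: a = 15·23 + 7 = 352.

352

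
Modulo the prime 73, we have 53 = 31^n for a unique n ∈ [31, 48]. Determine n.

31

Compute 31^31 mod 73 = 53, then multiply by 31 repeatedly:
  31^31=53
Found 53 at exponent 31.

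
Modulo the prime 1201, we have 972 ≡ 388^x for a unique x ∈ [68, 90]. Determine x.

76

Compute 388^68 mod 1201 = 1129, then multiply by 388 repeatedly:
  388^68=1129  388^69=888  388^70=1058  388^71=963  388^72=133
  388^73=1162  388^74=481  388^75=473  388^76=972
Found 972 at exponent 76.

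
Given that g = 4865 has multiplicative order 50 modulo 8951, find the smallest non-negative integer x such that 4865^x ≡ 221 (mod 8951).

13

Successive powers of 4865 modulo 8951:
  4865^0=1  4865^1=4865  4865^2=1781  4865^3=8948  4865^4=3307  4865^5=3608
  4865^6=9  4865^7=7981  4865^8=7078  4865^9=8924  4865^10=2910  4865^11=5619
  4865^12=81  4865^13=221
So 4865^13 ≡ 221 (mod 8951), giving x = 13.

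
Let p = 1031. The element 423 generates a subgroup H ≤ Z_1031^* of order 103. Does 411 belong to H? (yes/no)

no

411 ∈ ⟨423⟩ iff 411^103 ≡ 1 (mod 1031), since |⟨423⟩| = 103.
411^103 mod 1031 = 518.
Since 518 ≠ 1, 411 does not lie in the subgroup.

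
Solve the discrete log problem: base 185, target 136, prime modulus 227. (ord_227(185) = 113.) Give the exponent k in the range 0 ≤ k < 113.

14

Successive powers of 185 modulo 227:
  185^0=1  185^1=185  185^2=175  185^3=141  185^4=207  185^5=159
  185^6=132  185^7=131  185^8=173  185^9=225  185^10=84  185^11=104
  185^12=172  185^13=40  185^14=136
So 185^14 ≡ 136 (mod 227), giving k = 14.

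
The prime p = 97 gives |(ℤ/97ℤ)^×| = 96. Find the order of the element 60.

96

The order of 60 must divide p − 1 = 96 = 2^5 · 3.
Divisors: 1, 2, 3, 4, 6, 8, 12, 16, 24, 32, 48, 96.
Check each in increasing order: 60^1 ≡ 60;  60^2 ≡ 11;  60^3 ≡ 78;  60^4 ≡ 24;  60^6 ≡ 70;  60^8 ≡ 91;  60^12 ≡ 50;  60^16 ≡ 36;  60^24 ≡ 75;  60^32 ≡ 35;  60^48 ≡ 96;  60^96 ≡ 1.
Smallest exponent giving 1 is 96.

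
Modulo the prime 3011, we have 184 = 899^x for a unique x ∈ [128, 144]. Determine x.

133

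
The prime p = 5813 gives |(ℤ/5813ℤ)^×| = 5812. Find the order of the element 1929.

5812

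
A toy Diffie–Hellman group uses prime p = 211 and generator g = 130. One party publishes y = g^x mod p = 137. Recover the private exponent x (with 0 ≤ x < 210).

Baby-step giant-step with m = ceil(sqrt(210)) = 15.
Baby table (130^j mod 211 for j=0..14):
  0:1  1:130  2:20  3:68  4:189  5:94  6:193  7:192
  8:62  9:42  10:185  11:207  12:113  13:131  14:150
Giant step factor: 130^(-15) ≡ 12 (mod 211).
Scan 137·12^i mod 211 for i = 0, 1, …:
  i=0: 137   i=1: 167   i=2: 105   i=3: 205
  i=4: 139   i=5: 191   i=6: 182   i=7: 74
  i=8: 44   i=9: 106   i=10: 6   i=11: 72
  i=12: 20
Match at i=12, j=2: x = 12·15 + 2 = 182.

182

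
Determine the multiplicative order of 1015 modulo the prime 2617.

654

The order of 1015 must divide p − 1 = 2616 = 2^3 · 3 · 109.
Divisors: 1, 2, 3, 4, 6, 8, 12, 24, 109, 218, 327, 436, 654, 872, 1308, 2616.
Check each in increasing order: 1015^1 ≡ 1015;  1015^2 ≡ 1744;  1015^3 ≡ 1068;  1015^4 ≡ 582;  1015^6 ≡ 2229;  1015^8 ≡ 1131;  1015^12 ≡ 1375;  1015^24 ≡ 1151;  1015^109 ≡ 1065;  1015^218 ≡ 1064;  1015^327 ≡ 2616;  1015^436 ≡ 1552;  1015^654 ≡ 1.
Smallest exponent giving 1 is 654.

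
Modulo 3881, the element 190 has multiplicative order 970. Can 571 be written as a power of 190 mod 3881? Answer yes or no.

571 ∈ ⟨190⟩ iff 571^970 ≡ 1 (mod 3881), since |⟨190⟩| = 970.
571^970 mod 3881 = 3684.
Since 3684 ≠ 1, 571 does not lie in the subgroup.

no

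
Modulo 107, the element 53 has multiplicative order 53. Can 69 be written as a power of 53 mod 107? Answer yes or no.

yes

69 ∈ ⟨53⟩ iff 69^53 ≡ 1 (mod 107), since |⟨53⟩| = 53.
69^53 mod 107 = 1.
Since 1 = 1, 69 lies in the subgroup.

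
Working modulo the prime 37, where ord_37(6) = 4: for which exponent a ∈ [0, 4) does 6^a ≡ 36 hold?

Successive powers of 6 modulo 37:
  6^0=1  6^1=6  6^2=36
So 6^2 ≡ 36 (mod 37), giving a = 2.

2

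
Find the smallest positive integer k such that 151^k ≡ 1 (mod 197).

196

The order of 151 must divide p − 1 = 196 = 2^2 · 7^2.
Divisors: 1, 2, 4, 7, 14, 28, 49, 98, 196.
Check each in increasing order: 151^1 ≡ 151;  151^2 ≡ 146;  151^4 ≡ 40;  151^7 ≡ 68;  151^14 ≡ 93;  151^28 ≡ 178;  151^49 ≡ 14;  151^98 ≡ 196;  151^196 ≡ 1.
Smallest exponent giving 1 is 196.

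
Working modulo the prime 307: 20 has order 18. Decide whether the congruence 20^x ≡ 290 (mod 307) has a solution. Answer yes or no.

yes

⟨20⟩ has order 18; its elements mod 307 are {1, 17, 18, 20, 33, 46, 53, 93, 139, 168, 214, 254, 261, 274, 287, 289, 290, 306}.
290 is in this set.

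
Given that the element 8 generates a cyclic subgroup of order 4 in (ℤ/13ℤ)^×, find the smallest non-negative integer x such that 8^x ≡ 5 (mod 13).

3

Successive powers of 8 modulo 13:
  8^0=1  8^1=8  8^2=12  8^3=5
So 8^3 ≡ 5 (mod 13), giving x = 3.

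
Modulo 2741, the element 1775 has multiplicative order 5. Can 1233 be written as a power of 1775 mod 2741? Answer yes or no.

1233 ∈ ⟨1775⟩ iff 1233^5 ≡ 1 (mod 2741), since |⟨1775⟩| = 5.
1233^5 mod 2741 = 1.
Since 1 = 1, 1233 lies in the subgroup.

yes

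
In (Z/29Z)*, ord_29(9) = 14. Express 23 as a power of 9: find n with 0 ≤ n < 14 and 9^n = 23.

2

Successive powers of 9 modulo 29:
  9^0=1  9^1=9  9^2=23
So 9^2 ≡ 23 (mod 29), giving n = 2.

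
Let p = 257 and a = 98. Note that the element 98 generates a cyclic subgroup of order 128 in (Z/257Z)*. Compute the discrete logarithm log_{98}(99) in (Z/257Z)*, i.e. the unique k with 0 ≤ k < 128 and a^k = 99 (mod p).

15

Successive powers of 98 modulo 257:
  98^0=1  98^1=98  98^2=95  98^3=58  98^4=30  98^5=113
  98^6=23  98^7=198  98^8=129  98^9=49  98^10=176  98^11=29
  98^12=15  98^13=185  98^14=140  98^15=99
So 98^15 ≡ 99 (mod 257), giving k = 15.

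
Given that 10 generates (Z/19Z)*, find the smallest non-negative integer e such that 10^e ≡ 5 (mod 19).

2

Successive powers of 10 modulo 19:
  10^0=1  10^1=10  10^2=5
So 10^2 ≡ 5 (mod 19), giving e = 2.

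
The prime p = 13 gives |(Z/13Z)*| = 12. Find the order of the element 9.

3

The order of 9 must divide p − 1 = 12 = 2^2 · 3.
Divisors: 1, 2, 3, 4, 6, 12.
Check each in increasing order: 9^1 ≡ 9;  9^2 ≡ 3;  9^3 ≡ 1.
Smallest exponent giving 1 is 3.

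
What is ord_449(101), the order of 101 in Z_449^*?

The order of 101 must divide p − 1 = 448 = 2^6 · 7.
Divisors: 1, 2, 4, 7, 8, 14, 16, 28, 32, 56, 64, 112, 224, 448.
Check each in increasing order: 101^1 ≡ 101;  101^2 ≡ 323;  101^4 ≡ 161;  101^7 ≡ 350;  101^8 ≡ 328;  101^14 ≡ 372;  101^16 ≡ 273;  101^28 ≡ 92;  101^32 ≡ 444;  101^56 ≡ 382;  101^64 ≡ 25;  101^112 ≡ 448;  101^224 ≡ 1.
Smallest exponent giving 1 is 224.

224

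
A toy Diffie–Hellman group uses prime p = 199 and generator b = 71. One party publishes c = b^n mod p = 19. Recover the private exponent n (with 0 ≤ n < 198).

187

Baby-step giant-step with m = ceil(sqrt(198)) = 15.
Baby table (71^j mod 199 for j=0..14):
  0:1  1:71  2:66  3:109  4:177  5:30  6:140  7:189
  8:86  9:136  10:104  11:21  12:98  13:192  14:100
Giant step factor: 71^(-15) ≡ 171 (mod 199).
Scan 19·171^i mod 199 for i = 0, 1, …:
  i=0: 19   i=1: 65   i=2: 170   i=3: 16
  i=4: 149   i=5: 7   i=6: 3   i=7: 115
  i=8: 163   i=9: 13   i=10: 34   i=11: 43
  i=12: 189
Match at i=12, j=7: n = 12·15 + 7 = 187.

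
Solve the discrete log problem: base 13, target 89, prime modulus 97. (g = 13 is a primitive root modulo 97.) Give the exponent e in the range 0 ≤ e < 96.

Successive powers of 13 modulo 97:
  13^0=1  13^1=13  13^2=72  13^3=63  13^4=43  13^5=74
  13^6=89
So 13^6 ≡ 89 (mod 97), giving e = 6.

6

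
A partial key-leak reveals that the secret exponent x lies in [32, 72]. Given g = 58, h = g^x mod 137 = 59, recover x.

32

Compute 58^32 mod 137 = 59, then multiply by 58 repeatedly:
  58^32=59
Found 59 at exponent 32.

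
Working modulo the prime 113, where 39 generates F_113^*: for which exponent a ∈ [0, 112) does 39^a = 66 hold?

Baby-step giant-step with m = ceil(sqrt(112)) = 11.
Baby table (39^j mod 113 for j=0..10):
  0:1  1:39  2:52  3:107  4:105  5:27  6:36  7:48
  8:64  9:10  10:51
Giant step factor: 39^(-11) ≡ 5 (mod 113).
Scan 66·5^i mod 113 for i = 0, 1, …:
  i=0: 66   i=1: 104   i=2: 68   i=3: 1
Match at i=3, j=0: a = 3·11 + 0 = 33.

33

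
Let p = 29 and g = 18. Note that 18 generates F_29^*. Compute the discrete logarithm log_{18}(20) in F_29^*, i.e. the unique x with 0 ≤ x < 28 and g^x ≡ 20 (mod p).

20

Successive powers of 18 modulo 29:
  18^0=1  18^1=18  18^2=5  18^3=3  18^4=25  18^5=15
  18^6=9  18^7=17  18^8=16  18^9=27  18^10=22  18^11=19
  18^12=23  18^13=8  18^14=28  18^15=11  18^16=24  18^17=26
  18^18=4  18^19=14  18^20=20
So 18^20 ≡ 20 (mod 29), giving x = 20.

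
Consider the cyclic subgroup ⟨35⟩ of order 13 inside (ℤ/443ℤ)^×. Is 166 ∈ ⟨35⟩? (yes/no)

⟨35⟩ has order 13; its elements mod 443 are {1, 35, 38, 56, 115, 184, 188, 238, 339, 347, 356, 378, 383}.
166 is not in this set.

no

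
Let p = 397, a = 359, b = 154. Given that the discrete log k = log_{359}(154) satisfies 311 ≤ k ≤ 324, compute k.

Compute 359^311 mod 397 = 164, then multiply by 359 repeatedly:
  359^311=164  359^312=120  359^313=204  359^314=188  359^315=2
  359^316=321  359^317=109  359^318=225  359^319=184  359^320=154
Found 154 at exponent 320.

320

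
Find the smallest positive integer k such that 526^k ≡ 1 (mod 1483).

494

The order of 526 must divide p − 1 = 1482 = 2 · 3 · 13 · 19.
Divisors: 1, 2, 3, 6, 13, 19, 26, 38, 39, 57, 78, 114, 247, 494, 741, 1482.
Check each in increasing order: 526^1 ≡ 526;  526^2 ≡ 838;  526^3 ≡ 337;  526^6 ≡ 861;  526^13 ≡ 758;  526^19 ≡ 118;  526^26 ≡ 643;  526^38 ≡ 577;  526^39 ≡ 970;  526^57 ≡ 1351;  526^78 ≡ 678;  526^114 ≡ 1111;  526^247 ≡ 1482;  526^494 ≡ 1.
Smallest exponent giving 1 is 494.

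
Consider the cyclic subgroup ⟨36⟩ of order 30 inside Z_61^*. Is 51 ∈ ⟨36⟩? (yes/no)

no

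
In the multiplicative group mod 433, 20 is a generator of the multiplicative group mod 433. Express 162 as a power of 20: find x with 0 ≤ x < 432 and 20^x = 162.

118

Baby-step giant-step with m = ceil(sqrt(432)) = 21.
Baby table (20^j mod 433 for j=0..20):
  0:1  1:20  2:400  3:206  4:223  5:130  6:2  7:40
  8:367  9:412  10:13  11:260  12:4  13:80  14:301  15:391
  16:26  17:87  18:8  19:160  20:169
Giant step factor: 20^(-21) ≡ 67 (mod 433).
Scan 162·67^i mod 433 for i = 0, 1, …:
  i=0: 162   i=1: 29   i=2: 211   i=3: 281
  i=4: 208   i=5: 80
Match at i=5, j=13: x = 5·21 + 13 = 118.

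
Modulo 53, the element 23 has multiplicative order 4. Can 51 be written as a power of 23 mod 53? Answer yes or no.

51 ∈ ⟨23⟩ iff 51^4 ≡ 1 (mod 53), since |⟨23⟩| = 4.
51^4 mod 53 = 16.
Since 16 ≠ 1, 51 does not lie in the subgroup.

no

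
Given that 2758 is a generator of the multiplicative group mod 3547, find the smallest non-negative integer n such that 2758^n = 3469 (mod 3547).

1868

Baby-step giant-step with m = ceil(sqrt(3546)) = 60.
Baby table (2758^j mod 3547 for j=0..59):
  0:1  1:2758  2:1796  3:1756  4:1393  5:493  6:1193  7:2225
  8:240  9:2178  10:1853  11:2894  12:902  13:1269  14:2560  15:1950
  16:848  17:1311  18:1345  19:2895  20:113  21:3065  22:769  23:3343
  24:1341  25:2504  26:23  27:3135  28:2291  29:1371  30:116  31:698
  32:2610  33:1517  34:1973  35:436  36:55  37:2716  38:3011  39:811
  40:2128  41:2286  42:1769  43:1777  44:2559  45:2739  46:2599  47:3102
  48:3499  49:2402  50:2467  51:840  52:529  53:1165  54:3035  55:3157
  56:2668  57:1866  58:3278  59:2968
Giant step factor: 2758^(-60) ≡ 2825 (mod 3547).
Scan 3469·2825^i mod 3547 for i = 0, 1, …:
  i=0: 3469   i=1: 3111   i=2: 2656   i=3: 1295
  i=4: 1418   i=5: 1287   i=6: 100   i=7: 2287
  i=8: 1688   i=9: 1432     …   i=30: 1670
  i=31: 240
Match at i=31, j=8: n = 31·60 + 8 = 1868.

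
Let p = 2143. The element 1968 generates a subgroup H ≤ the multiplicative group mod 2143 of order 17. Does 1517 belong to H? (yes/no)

no

⟨1968⟩ has order 17; its elements mod 2143 are {1, 8, 64, 246, 268, 406, 512, 623, 698, 743, 1105, 1298, 1638, 1658, 1812, 1953, 1968}.
1517 is not in this set.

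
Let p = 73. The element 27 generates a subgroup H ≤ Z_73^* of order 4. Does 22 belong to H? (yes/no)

no

⟨27⟩ has order 4; its elements mod 73 are {1, 27, 46, 72}.
22 is not in this set.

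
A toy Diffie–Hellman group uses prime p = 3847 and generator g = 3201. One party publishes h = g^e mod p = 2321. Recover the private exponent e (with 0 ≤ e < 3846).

Baby-step giant-step with m = ceil(sqrt(3846)) = 63.
Baby table (3201^j mod 3847 for j=0..62):
  0:1  1:3201  2:1840  3:83  4:240  5:2687  6:3042  7:685
  8:3742  9:2431  10:2997  11:2826  12:1729  13:2543  14:3738  15:1168
  16:3331  17:2494  18:769  19:3336  20:3111  21:2275  22:3751  23:464
  24:322  25:3573  26:42  27:3644  28:340  29:3486  30:2386  31:1291
  32:813  33:1841  34:3284  35:2080  36:2770  37:3282  38:3372  39:2937
  40:3116  41:2892  42:1410  43:879  44:1522  45:1620  46:3711  47:3222
  48:3662  49:253  50:1983  51:33  52:1764  53:3015  54:2739  55:226
  56:190  57:364  58:3370  59:382  60:3283  61:2726  62:930
Giant step factor: 3201^(-63) ≡ 469 (mod 3847).
Scan 2321·469^i mod 3847 for i = 0, 1, …:
  i=0: 2321   i=1: 3695   i=2: 1805   i=3: 205
  i=4: 3817   i=5: 1318   i=6: 2622   i=7: 2525
  i=8: 3196   i=9: 2441     …   i=24: 3206
  i=25: 3284
Match at i=25, j=34: e = 25·63 + 34 = 1609.

1609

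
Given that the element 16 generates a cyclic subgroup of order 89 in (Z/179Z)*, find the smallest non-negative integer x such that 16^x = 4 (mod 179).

45

Baby-step giant-step with m = ceil(sqrt(89)) = 10.
Baby table (16^j mod 179 for j=0..9):
  0:1  1:16  2:77  3:158  4:22  5:173  6:83  7:75
  8:126  9:47
Giant step factor: 16^(-10) ≡ 5 (mod 179).
Scan 4·5^i mod 179 for i = 0, 1, …:
  i=0: 4   i=1: 20   i=2: 100   i=3: 142
  i=4: 173
Match at i=4, j=5: x = 4·10 + 5 = 45.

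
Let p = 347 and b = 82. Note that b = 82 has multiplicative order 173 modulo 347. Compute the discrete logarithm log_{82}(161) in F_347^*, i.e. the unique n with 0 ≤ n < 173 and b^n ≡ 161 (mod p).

Baby-step giant-step with m = ceil(sqrt(173)) = 14.
Baby table (82^j mod 347 for j=0..13):
  0:1  1:82  2:131  3:332  4:158  5:117  6:225  7:59
  8:327  9:95  10:156  11:300  12:310  13:89
Giant step factor: 82^(-14) ≡ 284 (mod 347).
Scan 161·284^i mod 347 for i = 0, 1, …:
  i=0: 161   i=1: 267   i=2: 182   i=3: 332
Match at i=3, j=3: n = 3·14 + 3 = 45.

45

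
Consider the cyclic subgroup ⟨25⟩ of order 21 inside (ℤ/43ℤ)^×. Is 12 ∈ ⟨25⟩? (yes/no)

no

⟨25⟩ has order 21; its elements mod 43 are {1, 4, 6, 9, 10, 11, 13, 14, 15, 16, 17, 21, 23, 24, 25, 31, 35, 36, 38, 40, 41}.
12 is not in this set.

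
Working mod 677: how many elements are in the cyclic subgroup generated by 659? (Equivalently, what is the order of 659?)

676

The order of 659 must divide p − 1 = 676 = 2^2 · 13^2.
Divisors: 1, 2, 4, 13, 26, 52, 169, 338, 676.
Check each in increasing order: 659^1 ≡ 659;  659^2 ≡ 324;  659^4 ≡ 41;  659^13 ≡ 363;  659^26 ≡ 431;  659^52 ≡ 263;  659^169 ≡ 26;  659^338 ≡ 676;  659^676 ≡ 1.
Smallest exponent giving 1 is 676.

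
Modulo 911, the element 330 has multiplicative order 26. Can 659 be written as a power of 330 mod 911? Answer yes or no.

659 ∈ ⟨330⟩ iff 659^26 ≡ 1 (mod 911), since |⟨330⟩| = 26.
659^26 mod 911 = 482.
Since 482 ≠ 1, 659 does not lie in the subgroup.

no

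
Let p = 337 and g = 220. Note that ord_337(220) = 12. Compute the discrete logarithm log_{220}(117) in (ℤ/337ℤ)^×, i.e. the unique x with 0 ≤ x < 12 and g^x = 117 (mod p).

7

Successive powers of 220 modulo 337:
  220^0=1  220^1=220  220^2=209  220^3=148  220^4=208  220^5=265
  220^6=336  220^7=117
So 220^7 ≡ 117 (mod 337), giving x = 7.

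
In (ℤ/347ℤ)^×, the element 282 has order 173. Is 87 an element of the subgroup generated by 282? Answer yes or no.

87 ∈ ⟨282⟩ iff 87^173 ≡ 1 (mod 347), since |⟨282⟩| = 173.
87^173 mod 347 = 1.
Since 1 = 1, 87 lies in the subgroup.

yes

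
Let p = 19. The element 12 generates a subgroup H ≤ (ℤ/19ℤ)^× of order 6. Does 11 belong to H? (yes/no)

11 ∈ ⟨12⟩ iff 11^6 ≡ 1 (mod 19), since |⟨12⟩| = 6.
11^6 mod 19 = 1.
Since 1 = 1, 11 lies in the subgroup.

yes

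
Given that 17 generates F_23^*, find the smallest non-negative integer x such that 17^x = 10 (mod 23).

Successive powers of 17 modulo 23:
  17^0=1  17^1=17  17^2=13  17^3=14  17^4=8  17^5=21
  17^6=12  17^7=20  17^8=18  17^9=7  17^10=4  17^11=22
  17^12=6  17^13=10
So 17^13 ≡ 10 (mod 23), giving x = 13.

13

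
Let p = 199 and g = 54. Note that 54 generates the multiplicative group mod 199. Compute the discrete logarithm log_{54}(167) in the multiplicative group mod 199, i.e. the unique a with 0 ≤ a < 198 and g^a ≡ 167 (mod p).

53

Baby-step giant-step with m = ceil(sqrt(198)) = 15.
Baby table (54^j mod 199 for j=0..14):
  0:1  1:54  2:130  3:55  4:184  5:185  6:40  7:170
  8:26  9:11  10:196  11:37  12:8  13:34  14:45
Giant step factor: 54^(-15) ≡ 109 (mod 199).
Scan 167·109^i mod 199 for i = 0, 1, …:
  i=0: 167   i=1: 94   i=2: 97   i=3: 26
Match at i=3, j=8: a = 3·15 + 8 = 53.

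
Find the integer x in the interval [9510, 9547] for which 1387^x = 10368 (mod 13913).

9528

Compute 1387^9510 mod 13913 = 6794, then multiply by 1387 repeatedly:
  1387^9510=6794  1387^9511=4177  1387^9512=5691  1387^9513=4746  1387^9514=1853
  1387^9515=10119  1387^9516=10749  1387^9517=8040  1387^9518=7167  1387^9519=6747
  1387^9520=8553  1387^9521=9135  1387^9522=9415  1387^9523=8211  1387^9524=7823
  1387^9525=12274  1387^9526=8439  1387^9527=4060  1387^9528=10368
Found 10368 at exponent 9528.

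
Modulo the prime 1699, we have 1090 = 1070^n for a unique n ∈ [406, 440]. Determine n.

431

Compute 1070^406 mod 1699 = 374, then multiply by 1070 repeatedly:
  1070^406=374  1070^407=915  1070^408=426  1070^409=488  1070^410=567
  1070^411=147  1070^412=982  1070^413=758  1070^414=637  1070^415=291
  1070^416=453  1070^417=495  1070^418=1261  1070^419=264  1070^420=446
  1070^421=1500  1070^422=1144  1070^423=800  1070^424=1403  1070^425=993
  1070^426=635  1070^427=1549  1070^428=905  1070^429=1619  1070^430=1049
  1070^431=1090
Found 1090 at exponent 431.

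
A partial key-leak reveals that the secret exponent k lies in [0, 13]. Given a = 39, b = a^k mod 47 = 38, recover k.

5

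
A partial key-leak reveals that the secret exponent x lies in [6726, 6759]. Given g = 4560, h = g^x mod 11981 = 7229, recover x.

Compute 4560^6726 mod 11981 = 10601, then multiply by 4560 repeatedly:
  4560^6726=10601  4560^6727=9206  4560^6728=9917  4560^6729=5226  4560^6730=351
  4560^6731=7087  4560^6732=3963  4560^6733=3932  4560^6734=6344  4560^6735=6506
  4560^6736=2404  4560^6737=11606  4560^6738=3283  4560^6739=6211  4560^6740=11057
  4560^6741=3872  4560^6742=8307  4560^6743=7979  4560^6744=9924  4560^6745=1203
  4560^6746=10363  4560^6747=2216  4560^6748=4977  4560^6749=3106  4560^6750=1818
  4560^6751=11209  4560^6752=2094  4560^6753=11764  4560^6754=4903  4560^6755=1134
  4560^6756=7229
Found 7229 at exponent 6756.

6756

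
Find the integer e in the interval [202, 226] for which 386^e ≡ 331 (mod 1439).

Compute 386^202 mod 1439 = 16, then multiply by 386 repeatedly:
  386^202=16  386^203=420  386^204=952  386^205=527  386^206=523
  386^207=418  386^208=180  386^209=408  386^210=637  386^211=1252
  386^212=1207  386^213=1105  386^214=586  386^215=273  386^216=331
Found 331 at exponent 216.

216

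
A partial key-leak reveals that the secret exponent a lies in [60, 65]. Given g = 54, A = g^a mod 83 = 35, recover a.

61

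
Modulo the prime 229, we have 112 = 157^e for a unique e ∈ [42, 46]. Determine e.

43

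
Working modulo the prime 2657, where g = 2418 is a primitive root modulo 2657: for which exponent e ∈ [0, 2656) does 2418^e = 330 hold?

1229

Baby-step giant-step with m = ceil(sqrt(2656)) = 52.
Baby table (2418^j mod 2657 for j=0..51):
  0:1  1:2418  2:1324  3:2404  4:2013  5:2467  6:241  7:855
  8:244  9:138  10:1559  11:2036  12:2284  13:1466  14:350  15:1374
  16:1082  17:1788  18:445  19:2582  20:1983  21:1666  22:376  23:474
  24:965  25:524  26:2300  27:299  28:278  29:2640  30:1406  31:1405
  32:1644  33:320  34:573  35:1217  36:1407  37:1166  38:311  39:67
  40:2586  41:1027  42:1648  43:2021  44:555  45:205  46:1488  47:406
  48:1275  49:830  50:905  51:1579
Giant step factor: 2418^(-52) ≡ 1527 (mod 2657).
Scan 330·1527^i mod 2657 for i = 0, 1, …:
  i=0: 330   i=1: 1737   i=2: 713   i=3: 2038
  i=4: 679   i=5: 603   i=6: 1459   i=7: 1327
  i=8: 1695   i=9: 347     …   i=22: 1387
  i=23: 320
Match at i=23, j=33: e = 23·52 + 33 = 1229.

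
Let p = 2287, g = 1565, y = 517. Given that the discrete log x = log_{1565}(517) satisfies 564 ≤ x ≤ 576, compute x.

574

Compute 1565^564 mod 2287 = 400, then multiply by 1565 repeatedly:
  1565^564=400  1565^565=1649  1565^566=949  1565^567=922  1565^568=2120
  1565^569=1650  1565^570=227  1565^571=770  1565^572=2088  1565^573=1884
  1565^574=517
Found 517 at exponent 574.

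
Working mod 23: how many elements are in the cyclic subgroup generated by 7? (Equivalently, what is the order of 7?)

22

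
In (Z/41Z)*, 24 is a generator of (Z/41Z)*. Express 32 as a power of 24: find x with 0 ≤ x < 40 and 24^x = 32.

Successive powers of 24 modulo 41:
  24^0=1  24^1=24  24^2=2  24^3=7  24^4=4  24^5=14
  24^6=8  24^7=28  24^8=16  24^9=15  24^10=32
So 24^10 ≡ 32 (mod 41), giving x = 10.

10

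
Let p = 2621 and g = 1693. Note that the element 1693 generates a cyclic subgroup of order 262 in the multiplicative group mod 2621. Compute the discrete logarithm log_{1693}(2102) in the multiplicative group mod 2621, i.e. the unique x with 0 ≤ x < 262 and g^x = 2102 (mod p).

Baby-step giant-step with m = ceil(sqrt(262)) = 17.
Baby table (1693^j mod 2621 for j=0..16):
  0:1  1:1693  2:1496  3:842  4:2303  5:1552  6:1294  7:2207
  8:1526  9:1833  10:5  11:602  12:2238  13:1589  14:1031  15:2518
  16:1228
Giant step factor: 1693^(-17) ≡ 2445 (mod 2621).
Scan 2102·2445^i mod 2621 for i = 0, 1, …:
  i=0: 2102   i=1: 2230   i=2: 670   i=3: 25
  i=4: 842
Match at i=4, j=3: x = 4·17 + 3 = 71.

71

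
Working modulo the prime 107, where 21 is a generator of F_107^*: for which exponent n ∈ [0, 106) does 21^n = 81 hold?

Baby-step giant-step with m = ceil(sqrt(106)) = 11.
Baby table (21^j mod 107 for j=0..10):
  0:1  1:21  2:13  3:59  4:62  5:18  6:57  7:20
  8:99  9:46  10:3
Giant step factor: 21^(-11) ≡ 17 (mod 107).
Scan 81·17^i mod 107 for i = 0, 1, …:
  i=0: 81   i=1: 93   i=2: 83   i=3: 20
Match at i=3, j=7: n = 3·11 + 7 = 40.

40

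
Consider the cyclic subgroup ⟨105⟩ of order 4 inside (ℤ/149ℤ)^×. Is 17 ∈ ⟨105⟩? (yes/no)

17 ∈ ⟨105⟩ iff 17^4 ≡ 1 (mod 149), since |⟨105⟩| = 4.
17^4 mod 149 = 81.
Since 81 ≠ 1, 17 does not lie in the subgroup.

no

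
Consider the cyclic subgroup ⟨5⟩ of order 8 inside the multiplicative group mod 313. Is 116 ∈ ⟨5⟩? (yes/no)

⟨5⟩ has order 8; its elements mod 313 are {1, 5, 25, 125, 188, 288, 308, 312}.
116 is not in this set.

no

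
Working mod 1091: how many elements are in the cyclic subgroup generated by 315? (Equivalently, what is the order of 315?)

545

The order of 315 must divide p − 1 = 1090 = 2 · 5 · 109.
Divisors: 1, 2, 5, 10, 109, 218, 545, 1090.
Check each in increasing order: 315^1 ≡ 315;  315^2 ≡ 1035;  315^5 ≡ 485;  315^10 ≡ 660;  315^109 ≡ 786;  315^218 ≡ 290;  315^545 ≡ 1.
Smallest exponent giving 1 is 545.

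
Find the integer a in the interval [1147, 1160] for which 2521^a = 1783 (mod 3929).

Compute 2521^1147 mod 3929 = 3518, then multiply by 2521 repeatedly:
  2521^1147=3518  2521^1148=1125  2521^1149=3316  2521^1150=2653  2521^1151=1055
  2521^1152=3651  2521^1153=2453  2521^1154=3696  2521^1155=1957  2521^1156=2702
  2521^1157=2785  2521^1158=3791  2521^1159=1783
Found 1783 at exponent 1159.

1159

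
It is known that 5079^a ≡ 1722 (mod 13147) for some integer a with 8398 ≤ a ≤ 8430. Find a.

Compute 5079^8398 mod 13147 = 3131, then multiply by 5079 repeatedly:
  5079^8398=3131  5079^8399=7626  5079^8400=1392  5079^8401=10029  5079^8402=5813
  5079^8403=9212  5079^8404=10722  5079^8405=2164  5079^8406=64  5079^8407=9528
  5079^8408=11752  5079^8409=1028  5079^8410=1853  5079^8411=11282  5079^8412=6652
  5079^8413=10865  5079^8414=5376  5079^8415=11532  5079^8416=1143  5079^8417=7470
  5079^8418=11035  5079^8419=1104  5079^8420=6594  5079^8421=5517  5079^8422=4586
  5079^8423=8957  5079^8424=3983  5079^8425=9571  5079^8426=6650  5079^8427=707
  5079^8428=1722
Found 1722 at exponent 8428.

8428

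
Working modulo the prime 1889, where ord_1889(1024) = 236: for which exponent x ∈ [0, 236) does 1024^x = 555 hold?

Baby-step giant-step with m = ceil(sqrt(236)) = 16.
Baby table (1024^j mod 1889 for j=0..15):
  0:1  1:1024  2:181  3:222  4:648  5:513  6:170  7:292
  8:546  9:1849  10:598  11:316  12:565  13:526  14:259  15:756
Giant step factor: 1024^(-16) ≡ 202 (mod 1889).
Scan 555·202^i mod 1889 for i = 0, 1, …:
  i=0: 555   i=1: 659   i=2: 888   i=3: 1810
  i=4: 1043   i=5: 1007   i=6: 1291   i=7: 100
  i=8: 1310   i=9: 160     …   i=13: 1543
  i=14: 1
Match at i=14, j=0: x = 14·16 + 0 = 224.

224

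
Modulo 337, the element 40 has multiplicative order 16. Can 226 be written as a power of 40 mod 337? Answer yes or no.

yes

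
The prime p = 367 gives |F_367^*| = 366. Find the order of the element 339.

366

The order of 339 must divide p − 1 = 366 = 2 · 3 · 61.
Divisors: 1, 2, 3, 6, 61, 122, 183, 366.
Check each in increasing order: 339^1 ≡ 339;  339^2 ≡ 50;  339^3 ≡ 68;  339^6 ≡ 220;  339^61 ≡ 84;  339^122 ≡ 83;  339^183 ≡ 366;  339^366 ≡ 1.
Smallest exponent giving 1 is 366.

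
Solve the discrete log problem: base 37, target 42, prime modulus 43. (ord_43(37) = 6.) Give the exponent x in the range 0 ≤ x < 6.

3

Successive powers of 37 modulo 43:
  37^0=1  37^1=37  37^2=36  37^3=42
So 37^3 ≡ 42 (mod 43), giving x = 3.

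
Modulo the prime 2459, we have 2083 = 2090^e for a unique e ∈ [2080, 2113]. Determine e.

2106

Compute 2090^2080 mod 2459 = 348, then multiply by 2090 repeatedly:
  2090^2080=348  2090^2081=1915  2090^2082=1557  2090^2083=873  2090^2084=2451
  2090^2085=493  2090^2086=49  2090^2087=1591  2090^2088=622  2090^2089=1628
  2090^2090=1723  2090^2091=1094  2090^2092=2049  2090^2093=1291  2090^2094=667
  2090^2095=2236  2090^2096=1140  2090^2097=2288  2090^2098=1624  2090^2099=740
  2090^2100=2348  2090^2101=1615  2090^2102=1602  2090^2103=1481  2090^2104=1868
  2090^2105=1687  2090^2106=2083
Found 2083 at exponent 2106.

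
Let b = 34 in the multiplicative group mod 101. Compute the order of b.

100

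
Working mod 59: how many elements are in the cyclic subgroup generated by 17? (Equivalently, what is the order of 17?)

29

The order of 17 must divide p − 1 = 58 = 2 · 29.
Divisors: 1, 2, 29, 58.
Check each in increasing order: 17^1 ≡ 17;  17^2 ≡ 53;  17^29 ≡ 1.
Smallest exponent giving 1 is 29.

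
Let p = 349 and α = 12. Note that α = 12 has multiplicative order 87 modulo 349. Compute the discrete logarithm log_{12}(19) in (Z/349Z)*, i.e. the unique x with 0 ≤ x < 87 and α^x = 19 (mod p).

44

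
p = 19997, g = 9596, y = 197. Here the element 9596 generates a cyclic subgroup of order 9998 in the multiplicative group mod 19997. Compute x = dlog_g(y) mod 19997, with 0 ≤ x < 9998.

Baby-step giant-step with m = ceil(sqrt(9998)) = 100.
Baby table (9596^j mod 19997 for j=0..99):
  0:1  1:9596  2:17028  3:5201  4:16281  5:15912  6:14457  7:10183
  8:10726  9:2137  10:9727  11:14293  12:16202  13:17714  14:9044  15:19241
  16:4335  17:4900  18:7453  19:9716  20:8722  21:8867  22:497  23:9926
  24:4185  25:5284  26:12869  27:9449  28:6206  29:1710  30:11620  31:2248
  32:15042  33:4686  34:13600  35:5178  36:15540  37:4211  38:14816  39:15663
  40:4696  41:9575  42:15482  43:7559  44:7045  45:13960  46:257  47:6541
  48:16850  49:16855  50:4844  51:9996  52:16004  53:17421  54:16993  55:9290
  56:214  57:13850  58:4538  59:13179  60:4656  61:5678  62:14260  63:19486
  64:15706  65:17384  66:1890  67:19158  68:7747  69:11363  70:15704  71:18189
  72:7828  73:8756  74:15179  75:19533  76:6787  77:17820  78:6373  79:4482
  80:15722  81:10944  82:14377  83:2389  84:8282  85:5994  86:7052  87:1144
  88:19468  89:2954  90:10835  91:8257  92:6058  93:1289  94:11098  95:12383
  96:5094  97:9356  98:13643  99:17866
Giant step factor: 9596^(-100) ≡ 5924 (mod 19997).
Scan 197·5924^i mod 19997 for i = 0, 1, …:
  i=0: 197   i=1: 7202   i=2: 11047   i=3: 12244
  i=4: 4337   i=5: 16240   i=6: 193   i=7: 3503
  i=8: 14883   i=9: 119     …   i=92: 16769
  i=93: 14457
Match at i=93, j=6: x = 93·100 + 6 = 9306.

9306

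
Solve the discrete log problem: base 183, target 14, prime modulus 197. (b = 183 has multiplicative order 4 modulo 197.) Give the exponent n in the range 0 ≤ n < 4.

Successive powers of 183 modulo 197:
  183^0=1  183^1=183  183^2=196  183^3=14
So 183^3 ≡ 14 (mod 197), giving n = 3.

3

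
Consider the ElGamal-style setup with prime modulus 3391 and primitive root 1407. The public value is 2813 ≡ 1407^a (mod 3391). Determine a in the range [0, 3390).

19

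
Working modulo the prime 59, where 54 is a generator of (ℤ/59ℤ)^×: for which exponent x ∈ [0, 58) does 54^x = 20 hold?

Baby-step giant-step with m = ceil(sqrt(58)) = 8.
Baby table (54^j mod 59 for j=0..7):
  0:1  1:54  2:25  3:52  4:35  5:2  6:49  7:50
Giant step factor: 54^(-8) ≡ 21 (mod 59).
Scan 20·21^i mod 59 for i = 0, 1, …:
  i=0: 20   i=1: 7   i=2: 29   i=3: 19
  i=4: 45   i=5: 1
Match at i=5, j=0: x = 5·8 + 0 = 40.

40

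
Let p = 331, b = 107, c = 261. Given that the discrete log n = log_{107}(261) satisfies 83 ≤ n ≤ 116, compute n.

Compute 107^83 mod 331 = 227, then multiply by 107 repeatedly:
  107^83=227  107^84=126  107^85=242  107^86=76  107^87=188
  107^88=256  107^89=250  107^90=270  107^91=93  107^92=21
  107^93=261
Found 261 at exponent 93.

93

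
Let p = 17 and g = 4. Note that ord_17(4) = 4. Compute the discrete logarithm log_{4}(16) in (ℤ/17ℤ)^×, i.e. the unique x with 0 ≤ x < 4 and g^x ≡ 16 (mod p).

Successive powers of 4 modulo 17:
  4^0=1  4^1=4  4^2=16
So 4^2 ≡ 16 (mod 17), giving x = 2.

2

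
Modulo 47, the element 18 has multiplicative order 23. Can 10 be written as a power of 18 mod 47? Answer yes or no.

no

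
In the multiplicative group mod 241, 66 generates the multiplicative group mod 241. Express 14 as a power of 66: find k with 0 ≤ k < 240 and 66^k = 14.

Baby-step giant-step with m = ceil(sqrt(240)) = 16.
Baby table (66^j mod 241 for j=0..15):
  0:1  1:66  2:18  3:224  4:83  5:176  6:48  7:35
  8:141  9:148  10:128  11:13  12:135  13:234  14:20  15:115
Giant step factor: 66^(-16) ≡ 160 (mod 241).
Scan 14·160^i mod 241 for i = 0, 1, …:
  i=0: 14   i=1: 71   i=2: 33   i=3: 219
  i=4: 95   i=5: 17   i=6: 69   i=7: 195
  i=8: 111   i=9: 167   i=10: 210   i=11: 101
  i=12: 13
Match at i=12, j=11: k = 12·16 + 11 = 203.

203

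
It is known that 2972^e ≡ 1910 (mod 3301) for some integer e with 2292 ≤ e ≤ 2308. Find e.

2299

Compute 2972^2292 mod 3301 = 2040, then multiply by 2972 repeatedly:
  2972^2292=2040  2972^2293=2244  2972^2294=1148  2972^2295=1923  2972^2296=1125
  2972^2297=2888  2972^2298=536  2972^2299=1910
Found 1910 at exponent 2299.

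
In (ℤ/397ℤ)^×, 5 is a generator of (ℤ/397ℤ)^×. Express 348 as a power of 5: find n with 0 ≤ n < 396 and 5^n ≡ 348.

64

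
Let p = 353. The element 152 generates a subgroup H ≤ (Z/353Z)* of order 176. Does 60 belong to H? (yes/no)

yes

60 ∈ ⟨152⟩ iff 60^176 ≡ 1 (mod 353), since |⟨152⟩| = 176.
60^176 mod 353 = 1.
Since 1 = 1, 60 lies in the subgroup.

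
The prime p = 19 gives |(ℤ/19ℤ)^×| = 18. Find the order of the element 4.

9

The order of 4 must divide p − 1 = 18 = 2 · 3^2.
Divisors: 1, 2, 3, 6, 9, 18.
Check each in increasing order: 4^1 ≡ 4;  4^2 ≡ 16;  4^3 ≡ 7;  4^6 ≡ 11;  4^9 ≡ 1.
Smallest exponent giving 1 is 9.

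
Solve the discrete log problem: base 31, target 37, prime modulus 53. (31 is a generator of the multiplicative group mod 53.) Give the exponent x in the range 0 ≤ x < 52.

34

Baby-step giant-step with m = ceil(sqrt(52)) = 8.
Baby table (31^j mod 53 for j=0..7):
  0:1  1:31  2:7  3:5  4:49  5:35  6:25  7:33
Giant step factor: 31^(-8) ≡ 10 (mod 53).
Scan 37·10^i mod 53 for i = 0, 1, …:
  i=0: 37   i=1: 52   i=2: 43   i=3: 6
  i=4: 7
Match at i=4, j=2: x = 4·8 + 2 = 34.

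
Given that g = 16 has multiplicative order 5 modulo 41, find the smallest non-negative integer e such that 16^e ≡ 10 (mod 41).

2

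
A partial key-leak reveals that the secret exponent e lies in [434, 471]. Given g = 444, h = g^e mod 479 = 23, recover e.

Compute 444^434 mod 479 = 216, then multiply by 444 repeatedly:
  444^434=216  444^435=104  444^436=192  444^437=465  444^438=11
  444^439=94  444^440=63  444^441=190  444^442=56  444^443=435
  444^444=103  444^445=227  444^446=198  444^447=255  444^448=176
  444^449=67  444^450=50  444^451=166  444^452=417  444^453=254
  444^454=211  444^455=279  444^456=294  444^457=248  444^458=421
  444^459=114  444^460=321  444^461=261  444^462=445  444^463=232
  444^464=23
Found 23 at exponent 464.

464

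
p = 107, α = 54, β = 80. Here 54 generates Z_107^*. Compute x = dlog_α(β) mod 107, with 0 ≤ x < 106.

55

Baby-step giant-step with m = ceil(sqrt(106)) = 11.
Baby table (54^j mod 107 for j=0..10):
  0:1  1:54  2:27  3:67  4:87  5:97  6:102  7:51
  8:79  9:93  10:100
Giant step factor: 54^(-11) ≡ 15 (mod 107).
Scan 80·15^i mod 107 for i = 0, 1, …:
  i=0: 80   i=1: 23   i=2: 24   i=3: 39
  i=4: 50   i=5: 1
Match at i=5, j=0: x = 5·11 + 0 = 55.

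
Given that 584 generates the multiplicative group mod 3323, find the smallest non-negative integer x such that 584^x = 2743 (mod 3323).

3019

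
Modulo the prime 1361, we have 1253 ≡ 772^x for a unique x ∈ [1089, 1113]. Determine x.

1105

Compute 772^1089 mod 1361 = 1126, then multiply by 772 repeatedly:
  772^1089=1126  772^1090=954  772^1091=187  772^1092=98  772^1093=801
  772^1094=478  772^1095=185  772^1096=1276  772^1097=1069  772^1098=502
  772^1099=1020  772^1100=782  772^1101=781  772^1102=9  772^1103=143
  772^1104=155  772^1105=1253
Found 1253 at exponent 1105.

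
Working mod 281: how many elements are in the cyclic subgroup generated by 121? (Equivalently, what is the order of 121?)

140

The order of 121 must divide p − 1 = 280 = 2^3 · 5 · 7.
Divisors: 1, 2, 4, 5, 7, 8, 10, 14, 20, 28, 35, 40, 56, 70, 140, 280.
Check each in increasing order: 121^1 ≡ 121;  121^2 ≡ 29;  121^4 ≡ 279;  121^5 ≡ 39;  121^7 ≡ 7;  121^8 ≡ 4;  121^10 ≡ 116;  121^14 ≡ 49;  121^20 ≡ 249;  121^28 ≡ 153;  121^35 ≡ 228;  121^40 ≡ 181;  121^56 ≡ 86;  121^70 ≡ 280;  121^140 ≡ 1.
Smallest exponent giving 1 is 140.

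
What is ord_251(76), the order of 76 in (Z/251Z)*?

250

The order of 76 must divide p − 1 = 250 = 2 · 5^3.
Divisors: 1, 2, 5, 10, 25, 50, 125, 250.
Check each in increasing order: 76^1 ≡ 76;  76^2 ≡ 3;  76^5 ≡ 182;  76^10 ≡ 243;  76^25 ≡ 102;  76^50 ≡ 113;  76^125 ≡ 250;  76^250 ≡ 1.
Smallest exponent giving 1 is 250.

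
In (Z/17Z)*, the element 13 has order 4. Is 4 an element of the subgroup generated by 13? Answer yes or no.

⟨13⟩ has order 4; its elements mod 17 are {1, 4, 13, 16}.
4 is in this set.

yes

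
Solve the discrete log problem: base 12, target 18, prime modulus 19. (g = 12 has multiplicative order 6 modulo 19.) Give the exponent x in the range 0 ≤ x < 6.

3

Successive powers of 12 modulo 19:
  12^0=1  12^1=12  12^2=11  12^3=18
So 12^3 ≡ 18 (mod 19), giving x = 3.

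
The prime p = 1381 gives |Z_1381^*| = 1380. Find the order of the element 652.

230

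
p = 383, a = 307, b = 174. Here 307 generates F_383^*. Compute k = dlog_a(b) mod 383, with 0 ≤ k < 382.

16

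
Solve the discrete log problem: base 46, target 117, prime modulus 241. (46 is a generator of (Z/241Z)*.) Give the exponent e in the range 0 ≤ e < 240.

93

Baby-step giant-step with m = ceil(sqrt(240)) = 16.
Baby table (46^j mod 241 for j=0..15):
  0:1  1:46  2:188  3:213  4:158  5:38  6:61  7:155
  8:141  9:220  10:239  11:149  12:106  13:56  14:166  15:165
Giant step factor: 46^(-16) ≡ 160 (mod 241).
Scan 117·160^i mod 241 for i = 0, 1, …:
  i=0: 117   i=1: 163   i=2: 52   i=3: 126
  i=4: 157   i=5: 56
Match at i=5, j=13: e = 5·16 + 13 = 93.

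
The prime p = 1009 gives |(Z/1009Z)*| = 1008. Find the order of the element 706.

The order of 706 must divide p − 1 = 1008 = 2^4 · 3^2 · 7.
Divisors: 1, 2, 3, 4, 6, 7, 8, 9, 12, 14, 16, 18, 21, 24, 28, 36, 42, 48, 56, 63, 72, 84, 112, 126, 144, 168, 252, 336, 504, 1008.
Check each in increasing order: 706^1 ≡ 706;  706^2 ≡ 999;  706^3 ≡ 3;  706^4 ≡ 100;  706^6 ≡ 9;  706^7 ≡ 300;  706^8 ≡ 919;  706^9 ≡ 27;  706^12 ≡ 81;  706^14 ≡ 199;  706^16 ≡ 28;  706^18 ≡ 729;  706^21 ≡ 169;  706^24 ≡ 507;  706^28 ≡ 250;  706^36 ≡ 707;  706^42 ≡ 309;  706^48 ≡ 763;  706^56 ≡ 951;  706^63 ≡ 762;  706^72 ≡ 394;  706^84 ≡ 635;  706^112 ≡ 337;  706^126 ≡ 469;  706^144 ≡ 859;  706^168 ≡ 634;  706^252 ≡ 1008;  706^336 ≡ 374;  706^504 ≡ 1.
Smallest exponent giving 1 is 504.

504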